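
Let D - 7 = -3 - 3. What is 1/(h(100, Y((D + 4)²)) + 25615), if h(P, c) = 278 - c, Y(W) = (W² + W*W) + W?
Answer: 1/24618 ≈ 4.0621e-5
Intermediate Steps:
D = 1 (D = 7 + (-3 - 3) = 7 - 6 = 1)
Y(W) = W + 2*W² (Y(W) = (W² + W²) + W = 2*W² + W = W + 2*W²)
1/(h(100, Y((D + 4)²)) + 25615) = 1/((278 - (1 + 4)²*(1 + 2*(1 + 4)²)) + 25615) = 1/((278 - 5²*(1 + 2*5²)) + 25615) = 1/((278 - 25*(1 + 2*25)) + 25615) = 1/((278 - 25*(1 + 50)) + 25615) = 1/((278 - 25*51) + 25615) = 1/((278 - 1*1275) + 25615) = 1/((278 - 1275) + 25615) = 1/(-997 + 25615) = 1/24618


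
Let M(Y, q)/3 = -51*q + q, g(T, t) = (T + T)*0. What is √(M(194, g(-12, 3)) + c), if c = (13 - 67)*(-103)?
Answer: 3*√618 ≈ 74.579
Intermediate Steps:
g(T, t) = 0 (g(T, t) = (2*T)*0 = 0)
M(Y, q) = -150*q (M(Y, q) = 3*(-51*q + q) = 3*(-50*q) = -150*q)
c = 5562 (c = -54*(-103) = 5562)
√(M(194, g(-12, 3)) + c) = √(-150*0 + 5562) = √(0 + 5562) = √5562 = 3*√618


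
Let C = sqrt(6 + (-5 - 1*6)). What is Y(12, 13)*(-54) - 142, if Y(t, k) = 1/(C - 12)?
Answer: -20510/149 + 54*I*sqrt(5)/149 ≈ -137.65 + 0.81039*I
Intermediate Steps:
C = I*sqrt(5) (C = sqrt(6 + (-5 - 6)) = sqrt(6 - 11) = sqrt(-5) = I*sqrt(5) ≈ 2.2361*I)
Y(t, k) = 1/(-12 + I*sqrt(5)) (Y(t, k) = 1/(I*sqrt(5) - 12) = 1/(-12 + I*sqrt(5)))
Y(12, 13)*(-54) - 142 = (-12/149 - I*sqrt(5)/149)*(-54) - 142 = (648/149 + 54*I*sqrt(5)/149) - 142 = -20510/149 + 54*I*sqrt(5)/149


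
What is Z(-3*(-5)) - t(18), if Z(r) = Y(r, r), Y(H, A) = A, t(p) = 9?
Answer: 6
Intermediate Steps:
Z(r) = r
Z(-3*(-5)) - t(18) = -3*(-5) - 1*9 = 15 - 9 = 6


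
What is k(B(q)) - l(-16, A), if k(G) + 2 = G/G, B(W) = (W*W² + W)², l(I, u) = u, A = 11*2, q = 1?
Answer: -23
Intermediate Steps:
A = 22
B(W) = (W + W³)² (B(W) = (W³ + W)² = (W + W³)²)
k(G) = -1 (k(G) = -2 + G/G = -2 + 1 = -1)
k(B(q)) - l(-16, A) = -1 - 1*22 = -1 - 22 = -23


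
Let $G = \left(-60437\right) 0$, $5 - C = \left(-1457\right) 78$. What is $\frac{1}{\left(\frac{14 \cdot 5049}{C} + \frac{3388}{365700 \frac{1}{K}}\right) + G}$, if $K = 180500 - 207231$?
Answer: $- \frac{10390542675}{2566727666657} \approx -0.0040482$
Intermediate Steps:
$K = -26731$
$C = 113651$ ($C = 5 - \left(-1457\right) 78 = 5 - -113646 = 5 + 113646 = 113651$)
$G = 0$
$\frac{1}{\left(\frac{14 \cdot 5049}{C} + \frac{3388}{365700 \frac{1}{K}}\right) + G} = \frac{1}{\left(\frac{14 \cdot 5049}{113651} + \frac{3388}{365700 \frac{1}{-26731}}\right) + 0} = \frac{1}{\left(70686 \cdot \frac{1}{113651} + \frac{3388}{365700 \left(- \frac{1}{26731}\right)}\right) + 0} = \frac{1}{\left(\frac{70686}{113651} + \frac{3388}{- \frac{365700}{26731}}\right) + 0} = \frac{1}{\left(\frac{70686}{113651} + 3388 \left(- \frac{26731}{365700}\right)\right) + 0} = \frac{1}{\left(\frac{70686}{113651} - \frac{22641157}{91425}\right) + 0} = \frac{1}{- \frac{2566727666657}{10390542675} + 0} = \frac{1}{- \frac{2566727666657}{10390542675}} = - \frac{10390542675}{2566727666657}$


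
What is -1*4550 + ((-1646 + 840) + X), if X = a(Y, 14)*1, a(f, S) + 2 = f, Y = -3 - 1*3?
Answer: -5364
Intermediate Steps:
Y = -6 (Y = -3 - 3 = -6)
a(f, S) = -2 + f
X = -8 (X = (-2 - 6)*1 = -8*1 = -8)
-1*4550 + ((-1646 + 840) + X) = -1*4550 + ((-1646 + 840) - 8) = -4550 + (-806 - 8) = -4550 - 814 = -5364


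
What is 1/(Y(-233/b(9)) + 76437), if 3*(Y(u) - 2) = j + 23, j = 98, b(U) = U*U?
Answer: 3/229438 ≈ 1.3075e-5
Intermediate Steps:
b(U) = U²
Y(u) = 127/3 (Y(u) = 2 + (98 + 23)/3 = 2 + (⅓)*121 = 2 + 121/3 = 127/3)
1/(Y(-233/b(9)) + 76437) = 1/(127/3 + 76437) = 1/(229438/3) = 3/229438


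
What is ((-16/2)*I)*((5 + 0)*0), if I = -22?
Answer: 0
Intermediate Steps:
((-16/2)*I)*((5 + 0)*0) = (-16/2*(-22))*((5 + 0)*0) = (-16*½*(-22))*(5*0) = -8*(-22)*0 = 176*0 = 0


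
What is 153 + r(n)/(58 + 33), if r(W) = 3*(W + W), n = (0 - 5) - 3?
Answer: 13875/91 ≈ 152.47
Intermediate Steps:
n = -8 (n = -5 - 3 = -8)
r(W) = 6*W (r(W) = 3*(2*W) = 6*W)
153 + r(n)/(58 + 33) = 153 + (6*(-8))/(58 + 33) = 153 - 48/91 = 13875/91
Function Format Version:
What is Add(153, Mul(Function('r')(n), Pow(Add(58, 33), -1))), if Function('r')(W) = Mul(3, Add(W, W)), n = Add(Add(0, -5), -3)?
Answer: Rational(13875, 91) ≈ 152.47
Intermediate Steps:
n = -8 (n = Add(-5, -3) = -8)
Function('r')(W) = Mul(6, W) (Function('r')(W) = Mul(3, Mul(2, W)) = Mul(6, W))
Add(153, Mul(Function('r')(n), Pow(Add(58, 33), -1))) = Add(153, Mul(Mul(6, -8), Pow(Add(58, 33), -1))) = Add(153, Mul(-48, Pow(91, -1))) = Add(153, Mul(-48, Rational(1, 91))) = Add(153, Rational(-48, 91)) = Rational(13875, 91)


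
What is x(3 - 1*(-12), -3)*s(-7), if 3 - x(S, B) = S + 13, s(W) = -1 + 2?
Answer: -25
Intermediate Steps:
s(W) = 1
x(S, B) = -10 - S (x(S, B) = 3 - (S + 13) = 3 - (13 + S) = 3 + (-13 - S) = -10 - S)
x(3 - 1*(-12), -3)*s(-7) = (-10 - (3 - 1*(-12)))*1 = (-10 - (3 + 12))*1 = (-10 - 1*15)*1 = (-10 - 15)*1 = -25*1 = -25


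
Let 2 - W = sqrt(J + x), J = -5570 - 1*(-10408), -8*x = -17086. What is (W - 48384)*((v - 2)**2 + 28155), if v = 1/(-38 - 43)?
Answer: -8938648234168/6561 - 92375762*sqrt(27895)/6561 ≈ -1.3647e+9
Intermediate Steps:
x = 8543/4 (x = -1/8*(-17086) = 8543/4 ≈ 2135.8)
J = 4838 (J = -5570 + 10408 = 4838)
W = 2 - sqrt(27895)/2 (W = 2 - sqrt(4838 + 8543/4) = 2 - sqrt(27895/4) = 2 - sqrt(27895)/2 ≈ -81.509)
v = -1/81 (v = 1/(-81) = -1/81 ≈ -0.012346)
(W - 48384)*((v - 2)**2 + 28155) = ((2 - sqrt(27895)/2) - 48384)*((-1/81 - 2)**2 + 28155) = (-48382 - sqrt(27895)/2)*((-163/81)**2 + 28155) = (-48382 - sqrt(27895)/2)*(26569/6561 + 28155) = (-48382 - sqrt(27895)/2)*(184751524/6561) = -8938648234168/6561 - 92375762*sqrt(27895)/6561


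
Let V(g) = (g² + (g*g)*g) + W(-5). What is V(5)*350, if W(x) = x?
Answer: 50750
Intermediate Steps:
V(g) = -5 + g² + g³ (V(g) = (g² + (g*g)*g) - 5 = (g² + g²*g) - 5 = (g² + g³) - 5 = -5 + g² + g³)
V(5)*350 = (-5 + 5² + 5³)*350 = (-5 + 25 + 125)*350 = 145*350 = 50750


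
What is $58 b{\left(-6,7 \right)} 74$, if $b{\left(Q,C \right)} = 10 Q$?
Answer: $-257520$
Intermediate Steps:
$58 b{\left(-6,7 \right)} 74 = 58 \cdot 10 \left(-6\right) 74 = 58 \left(-60\right) 74 = \left(-3480\right) 74 = -257520$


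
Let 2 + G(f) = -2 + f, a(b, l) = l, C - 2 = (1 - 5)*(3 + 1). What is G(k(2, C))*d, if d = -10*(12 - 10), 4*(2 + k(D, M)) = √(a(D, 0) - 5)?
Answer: 120 - 5*I*√5 ≈ 120.0 - 11.18*I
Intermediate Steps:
C = -14 (C = 2 + (1 - 5)*(3 + 1) = 2 - 4*4 = 2 - 16 = -14)
k(D, M) = -2 + I*√5/4 (k(D, M) = -2 + √(0 - 5)/4 = -2 + √(-5)/4 = -2 + (I*√5)/4 = -2 + I*√5/4)
G(f) = -4 + f (G(f) = -2 + (-2 + f) = -4 + f)
d = -20 (d = -10*2 = -20)
G(k(2, C))*d = (-4 + (-2 + I*√5/4))*(-20) = (-6 + I*√5/4)*(-20) = 120 - 5*I*√5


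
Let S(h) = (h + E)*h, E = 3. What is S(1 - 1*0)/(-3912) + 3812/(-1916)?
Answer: -932513/468462 ≈ -1.9906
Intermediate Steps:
S(h) = h*(3 + h) (S(h) = (h + 3)*h = (3 + h)*h = h*(3 + h))
S(1 - 1*0)/(-3912) + 3812/(-1916) = ((1 - 1*0)*(3 + (1 - 1*0)))/(-3912) + 3812/(-1916) = ((1 + 0)*(3 + (1 + 0)))*(-1/3912) + 3812*(-1/1916) = (1*(3 + 1))*(-1/3912) - 953/479 = (1*4)*(-1/3912) - 953/479 = 4*(-1/3912) - 953/479 = -1/978 - 953/479 = -932513/468462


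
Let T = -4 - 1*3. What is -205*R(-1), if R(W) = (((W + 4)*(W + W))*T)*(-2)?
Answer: 17220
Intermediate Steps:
T = -7 (T = -4 - 3 = -7)
R(W) = 28*W*(4 + W) (R(W) = (((W + 4)*(W + W))*(-7))*(-2) = (((4 + W)*(2*W))*(-7))*(-2) = ((2*W*(4 + W))*(-7))*(-2) = -14*W*(4 + W)*(-2) = 28*W*(4 + W))
-205*R(-1) = -5740*(-1)*(4 - 1) = -5740*(-1)*3 = -205*(-84) = 17220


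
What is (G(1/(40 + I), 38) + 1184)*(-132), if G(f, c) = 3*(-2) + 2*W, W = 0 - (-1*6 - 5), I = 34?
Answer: -158400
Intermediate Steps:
W = 11 (W = 0 - (-6 - 5) = 0 - 1*(-11) = 0 + 11 = 11)
G(f, c) = 16 (G(f, c) = 3*(-2) + 2*11 = -6 + 22 = 16)
(G(1/(40 + I), 38) + 1184)*(-132) = (16 + 1184)*(-132) = 1200*(-132) = -158400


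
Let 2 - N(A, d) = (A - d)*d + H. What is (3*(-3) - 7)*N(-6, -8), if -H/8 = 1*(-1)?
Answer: -160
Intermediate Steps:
H = 8 (H = -8*(-1) = 8)
N(A, d) = -6 - d*(A - d) (N(A, d) = 2 - ((A - d)*d + 8) = 2 - (d*(A - d) + 8) = 2 - (8 + d*(A - d)) = 2 + (-8 - d*(A - d)) = -6 - d*(A - d))
(3*(-3) - 7)*N(-6, -8) = (3*(-3) - 7)*(-6 + (-8)² - 1*(-6)*(-8)) = (-9 - 7)*(-6 + 64 - 48) = -16*10 = -160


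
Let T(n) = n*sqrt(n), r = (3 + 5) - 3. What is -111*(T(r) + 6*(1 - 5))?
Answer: 2664 - 555*sqrt(5) ≈ 1423.0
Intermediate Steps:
r = 5 (r = 8 - 3 = 5)
T(n) = n**(3/2)
-111*(T(r) + 6*(1 - 5)) = -111*(5**(3/2) + 6*(1 - 5)) = -111*(5*sqrt(5) + 6*(-4)) = -111*(5*sqrt(5) - 24) = -111*(-24 + 5*sqrt(5)) = 2664 - 555*sqrt(5)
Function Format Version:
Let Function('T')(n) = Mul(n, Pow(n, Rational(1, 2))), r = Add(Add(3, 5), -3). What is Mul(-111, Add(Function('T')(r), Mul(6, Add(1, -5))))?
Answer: Add(2664, Mul(-555, Pow(5, Rational(1, 2)))) ≈ 1423.0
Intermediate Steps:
r = 5 (r = Add(8, -3) = 5)
Function('T')(n) = Pow(n, Rational(3, 2))
Mul(-111, Add(Function('T')(r), Mul(6, Add(1, -5)))) = Mul(-111, Add(Pow(5, Rational(3, 2)), Mul(6, Add(1, -5)))) = Mul(-111, Add(Mul(5, Pow(5, Rational(1, 2))), Mul(6, -4))) = Mul(-111, Add(Mul(5, Pow(5, Rational(1, 2))), -24)) = Mul(-111, Add(-24, Mul(5, Pow(5, Rational(1, 2))))) = Add(2664, Mul(-555, Pow(5, Rational(1, 2))))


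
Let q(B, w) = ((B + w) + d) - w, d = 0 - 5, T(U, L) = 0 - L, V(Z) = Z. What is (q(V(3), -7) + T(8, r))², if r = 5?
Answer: 49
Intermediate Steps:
T(U, L) = -L
d = -5
q(B, w) = -5 + B (q(B, w) = ((B + w) - 5) - w = (-5 + B + w) - w = -5 + B)
(q(V(3), -7) + T(8, r))² = ((-5 + 3) - 1*5)² = (-2 - 5)² = (-7)² = 49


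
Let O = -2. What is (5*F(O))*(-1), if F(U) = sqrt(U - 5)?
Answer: -5*I*sqrt(7) ≈ -13.229*I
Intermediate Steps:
F(U) = sqrt(-5 + U)
(5*F(O))*(-1) = (5*sqrt(-5 - 2))*(-1) = (5*sqrt(-7))*(-1) = (5*(I*sqrt(7)))*(-1) = (5*I*sqrt(7))*(-1) = -5*I*sqrt(7)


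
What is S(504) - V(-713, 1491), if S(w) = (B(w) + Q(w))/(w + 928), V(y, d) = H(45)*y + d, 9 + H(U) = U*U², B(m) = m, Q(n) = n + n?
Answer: 11628595032/179 ≈ 6.4964e+7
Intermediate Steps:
Q(n) = 2*n
H(U) = -9 + U³ (H(U) = -9 + U*U² = -9 + U³)
V(y, d) = d + 91116*y (V(y, d) = (-9 + 45³)*y + d = (-9 + 91125)*y + d = 91116*y + d = d + 91116*y)
S(w) = 3*w/(928 + w) (S(w) = (w + 2*w)/(w + 928) = (3*w)/(928 + w) = 3*w/(928 + w))
S(504) - V(-713, 1491) = 3*504/(928 + 504) - (1491 + 91116*(-713)) = 3*504/1432 - (1491 - 64965708) = 3*504*(1/1432) - 1*(-64964217) = 189/179 + 64964217 = 11628595032/179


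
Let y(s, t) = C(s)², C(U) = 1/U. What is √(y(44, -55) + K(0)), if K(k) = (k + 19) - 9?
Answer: √19361/44 ≈ 3.1624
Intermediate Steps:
y(s, t) = s⁻² (y(s, t) = (1/s)² = s⁻²)
K(k) = 10 + k (K(k) = (19 + k) - 9 = 10 + k)
√(y(44, -55) + K(0)) = √(44⁻² + (10 + 0)) = √(1/1936 + 10) = √(19361/1936) = √19361/44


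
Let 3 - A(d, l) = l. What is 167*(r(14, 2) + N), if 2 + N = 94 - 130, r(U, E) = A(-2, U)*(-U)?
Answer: 19372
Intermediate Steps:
A(d, l) = 3 - l
r(U, E) = -U*(3 - U) (r(U, E) = (3 - U)*(-U) = -U*(3 - U))
N = -38 (N = -2 + (94 - 130) = -2 - 36 = -38)
167*(r(14, 2) + N) = 167*(14*(-3 + 14) - 38) = 167*(14*11 - 38) = 167*(154 - 38) = 167*116 = 19372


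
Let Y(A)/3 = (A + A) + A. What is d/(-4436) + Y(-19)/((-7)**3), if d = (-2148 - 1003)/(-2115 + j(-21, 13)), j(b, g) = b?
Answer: 1619194823/3250026528 ≈ 0.49821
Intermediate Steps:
d = 3151/2136 (d = (-2148 - 1003)/(-2115 - 21) = -3151/(-2136) = -3151*(-1/2136) = 3151/2136 ≈ 1.4752)
Y(A) = 9*A (Y(A) = 3*((A + A) + A) = 3*(2*A + A) = 3*(3*A) = 9*A)
d/(-4436) + Y(-19)/((-7)**3) = (3151/2136)/(-4436) + (9*(-19))/((-7)**3) = (3151/2136)*(-1/4436) - 171/(-343) = -3151/9475296 - 171*(-1/343) = -3151/9475296 + 171/343 = 1619194823/3250026528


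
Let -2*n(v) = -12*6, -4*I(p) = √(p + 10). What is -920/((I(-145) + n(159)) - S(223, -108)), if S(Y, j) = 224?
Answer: 120320/24593 - 480*I*√15/24593 ≈ 4.8924 - 0.075592*I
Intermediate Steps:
I(p) = -√(10 + p)/4 (I(p) = -√(p + 10)/4 = -√(10 + p)/4)
n(v) = 36 (n(v) = -(-6)*6 = -½*(-72) = 36)
-920/((I(-145) + n(159)) - S(223, -108)) = -920/((-√(10 - 145)/4 + 36) - 1*224) = -920/((-3*I*√15/4 + 36) - 224) = -920/((36 - 3*I*√15/4) - 224) = -920/(-188 - 3*I*√15/4)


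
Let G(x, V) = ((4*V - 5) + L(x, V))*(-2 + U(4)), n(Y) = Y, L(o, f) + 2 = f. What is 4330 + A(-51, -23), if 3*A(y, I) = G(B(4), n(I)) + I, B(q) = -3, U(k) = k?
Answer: 4241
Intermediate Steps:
L(o, f) = -2 + f
G(x, V) = -14 + 10*V (G(x, V) = ((4*V - 5) + (-2 + V))*(-2 + 4) = ((-5 + 4*V) + (-2 + V))*2 = (-7 + 5*V)*2 = -14 + 10*V)
A(y, I) = -14/3 + 11*I/3 (A(y, I) = ((-14 + 10*I) + I)/3 = (-14 + 11*I)/3 = -14/3 + 11*I/3)
4330 + A(-51, -23) = 4330 + (-14/3 + (11/3)*(-23)) = 4330 + (-14/3 - 253/3) = 4330 - 89 = 4241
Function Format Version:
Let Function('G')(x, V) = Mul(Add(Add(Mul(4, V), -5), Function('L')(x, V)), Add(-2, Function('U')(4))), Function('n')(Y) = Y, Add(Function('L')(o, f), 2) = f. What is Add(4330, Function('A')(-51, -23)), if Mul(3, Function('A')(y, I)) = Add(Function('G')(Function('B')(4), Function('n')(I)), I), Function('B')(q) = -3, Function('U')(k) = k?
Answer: 4241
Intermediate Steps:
Function('L')(o, f) = Add(-2, f)
Function('G')(x, V) = Add(-14, Mul(10, V)) (Function('G')(x, V) = Mul(Add(Add(Mul(4, V), -5), Add(-2, V)), Add(-2, 4)) = Mul(Add(Add(-5, Mul(4, V)), Add(-2, V)), 2) = Mul(Add(-7, Mul(5, V)), 2) = Add(-14, Mul(10, V)))
Function('A')(y, I) = Add(Rational(-14, 3), Mul(Rational(11, 3), I)) (Function('A')(y, I) = Mul(Rational(1, 3), Add(Add(-14, Mul(10, I)), I)) = Mul(Rational(1, 3), Add(-14, Mul(11, I))) = Add(Rational(-14, 3), Mul(Rational(11, 3), I)))
Add(4330, Function('A')(-51, -23)) = Add(4330, Add(Rational(-14, 3), Mul(Rational(11, 3), -23))) = Add(4330, Add(Rational(-14, 3), Rational(-253, 3))) = Add(4330, -89) = 4241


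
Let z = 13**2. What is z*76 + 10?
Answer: 12854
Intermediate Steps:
z = 169
z*76 + 10 = 169*76 + 10 = 12844 + 10 = 12854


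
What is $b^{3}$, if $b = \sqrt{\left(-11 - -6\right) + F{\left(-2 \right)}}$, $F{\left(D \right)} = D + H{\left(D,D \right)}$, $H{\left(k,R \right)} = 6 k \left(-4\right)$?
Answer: $41 \sqrt{41} \approx 262.53$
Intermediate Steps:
$H{\left(k,R \right)} = - 24 k$
$F{\left(D \right)} = - 23 D$ ($F{\left(D \right)} = D - 24 D = - 23 D$)
$b = \sqrt{41}$ ($b = \sqrt{\left(-11 - -6\right) - -46} = \sqrt{\left(-11 + 6\right) + 46} = \sqrt{-5 + 46} = \sqrt{41} \approx 6.4031$)
$b^{3} = \left(\sqrt{41}\right)^{3} = 41 \sqrt{41}$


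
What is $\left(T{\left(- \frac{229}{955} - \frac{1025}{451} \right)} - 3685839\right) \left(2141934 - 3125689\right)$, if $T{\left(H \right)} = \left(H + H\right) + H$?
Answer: $\frac{7618162887117627}{2101} \approx 3.626 \cdot 10^{12}$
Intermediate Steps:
$T{\left(H \right)} = 3 H$ ($T{\left(H \right)} = 2 H + H = 3 H$)
$\left(T{\left(- \frac{229}{955} - \frac{1025}{451} \right)} - 3685839\right) \left(2141934 - 3125689\right) = \left(3 \left(- \frac{229}{955} - \frac{1025}{451}\right) - 3685839\right) \left(2141934 - 3125689\right) = \left(3 \left(\left(-229\right) \frac{1}{955} - \frac{25}{11}\right) - 3685839\right) \left(-983755\right) = \left(3 \left(- \frac{229}{955} - \frac{25}{11}\right) - 3685839\right) \left(-983755\right) = \left(3 \left(- \frac{26394}{10505}\right) - 3685839\right) \left(-983755\right) = \left(- \frac{79182}{10505} - 3685839\right) \left(-983755\right) = \left(- \frac{38719817877}{10505}\right) \left(-983755\right) = \frac{7618162887117627}{2101}$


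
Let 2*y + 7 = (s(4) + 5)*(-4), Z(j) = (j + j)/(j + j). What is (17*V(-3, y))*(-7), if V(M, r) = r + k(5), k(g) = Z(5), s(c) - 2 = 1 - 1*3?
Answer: 2975/2 ≈ 1487.5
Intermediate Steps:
s(c) = 0 (s(c) = 2 + (1 - 1*3) = 2 + (1 - 3) = 2 - 2 = 0)
Z(j) = 1 (Z(j) = (2*j)/((2*j)) = (2*j)*(1/(2*j)) = 1)
k(g) = 1
y = -27/2 (y = -7/2 + ((0 + 5)*(-4))/2 = -7/2 + (5*(-4))/2 = -7/2 + (1/2)*(-20) = -7/2 - 10 = -27/2 ≈ -13.500)
V(M, r) = 1 + r (V(M, r) = r + 1 = 1 + r)
(17*V(-3, y))*(-7) = (17*(1 - 27/2))*(-7) = (17*(-25/2))*(-7) = -425/2*(-7) = 2975/2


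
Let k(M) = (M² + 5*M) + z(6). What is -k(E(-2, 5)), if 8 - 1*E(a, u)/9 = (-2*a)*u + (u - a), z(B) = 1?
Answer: -28387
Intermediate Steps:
E(a, u) = 72 - 9*u + 9*a + 18*a*u (E(a, u) = 72 - 9*((-2*a)*u + (u - a)) = 72 - 9*(-2*a*u + (u - a)) = 72 - 9*(u - a - 2*a*u) = 72 + (-9*u + 9*a + 18*a*u) = 72 - 9*u + 9*a + 18*a*u)
k(M) = 1 + M² + 5*M (k(M) = (M² + 5*M) + 1 = 1 + M² + 5*M)
-k(E(-2, 5)) = -(1 + (72 - 9*5 + 9*(-2) + 18*(-2)*5)² + 5*(72 - 9*5 + 9*(-2) + 18*(-2)*5)) = -(1 + (72 - 45 - 18 - 180)² + 5*(72 - 45 - 18 - 180)) = -(1 + (-171)² + 5*(-171)) = -(1 + 29241 - 855) = -1*28387 = -28387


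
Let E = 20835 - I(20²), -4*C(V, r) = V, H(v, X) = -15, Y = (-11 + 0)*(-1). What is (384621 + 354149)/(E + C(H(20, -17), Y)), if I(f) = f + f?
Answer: 591016/16031 ≈ 36.867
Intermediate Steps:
Y = 11 (Y = -11*(-1) = 11)
C(V, r) = -V/4
I(f) = 2*f
E = 20035 (E = 20835 - 2*20² = 20835 - 2*400 = 20835 - 1*800 = 20835 - 800 = 20035)
(384621 + 354149)/(E + C(H(20, -17), Y)) = (384621 + 354149)/(20035 - ¼*(-15)) = 738770/(20035 + 15/4) = 738770/(80155/4) = 738770*(4/80155) = 591016/16031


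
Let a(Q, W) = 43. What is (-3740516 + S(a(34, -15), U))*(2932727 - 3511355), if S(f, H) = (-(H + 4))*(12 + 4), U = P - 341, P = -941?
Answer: 2152535506704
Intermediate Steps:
U = -1282 (U = -941 - 341 = -1282)
S(f, H) = -64 - 16*H (S(f, H) = -(4 + H)*16 = (-4 - H)*16 = -64 - 16*H)
(-3740516 + S(a(34, -15), U))*(2932727 - 3511355) = (-3740516 + (-64 - 16*(-1282)))*(2932727 - 3511355) = (-3740516 + (-64 + 20512))*(-578628) = (-3740516 + 20448)*(-578628) = -3720068*(-578628) = 2152535506704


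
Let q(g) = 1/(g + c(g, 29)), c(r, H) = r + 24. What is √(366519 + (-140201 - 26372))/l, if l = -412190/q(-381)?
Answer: √199946/304196220 ≈ 1.4700e-6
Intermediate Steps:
c(r, H) = 24 + r
q(g) = 1/(24 + 2*g) (q(g) = 1/(g + (24 + g)) = 1/(24 + 2*g))
l = 304196220 (l = -412190/(1/(2*(12 - 381))) = -412190/((½)/(-369)) = -412190/((½)*(-1/369)) = -412190/(-1/738) = -412190*(-738) = 304196220)
√(366519 + (-140201 - 26372))/l = √(366519 + (-140201 - 26372))/304196220 = √(366519 - 166573)*(1/304196220) = √199946*(1/304196220) = √199946/304196220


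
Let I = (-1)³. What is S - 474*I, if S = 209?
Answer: 683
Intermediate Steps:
I = -1
S - 474*I = 209 - 474*(-1) = 209 + 474 = 683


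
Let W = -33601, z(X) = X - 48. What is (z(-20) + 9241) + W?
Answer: -24428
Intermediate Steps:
z(X) = -48 + X
(z(-20) + 9241) + W = ((-48 - 20) + 9241) - 33601 = (-68 + 9241) - 33601 = 9173 - 33601 = -24428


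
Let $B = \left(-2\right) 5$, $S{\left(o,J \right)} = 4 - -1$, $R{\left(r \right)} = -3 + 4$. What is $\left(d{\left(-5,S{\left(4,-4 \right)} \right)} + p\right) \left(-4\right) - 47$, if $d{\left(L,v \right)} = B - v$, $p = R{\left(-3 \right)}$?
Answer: $9$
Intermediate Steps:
$R{\left(r \right)} = 1$
$S{\left(o,J \right)} = 5$ ($S{\left(o,J \right)} = 4 + 1 = 5$)
$B = -10$
$p = 1$
$d{\left(L,v \right)} = -10 - v$
$\left(d{\left(-5,S{\left(4,-4 \right)} \right)} + p\right) \left(-4\right) - 47 = \left(\left(-10 - 5\right) + 1\right) \left(-4\right) - 47 = \left(-15 + 1\right) \left(-4\right) - 47 = \left(-14\right) \left(-4\right) - 47 = 56 - 47 = 9$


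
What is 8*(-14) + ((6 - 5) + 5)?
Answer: -106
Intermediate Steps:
8*(-14) + ((6 - 5) + 5) = -112 + (1 + 5) = -112 + 6 = -106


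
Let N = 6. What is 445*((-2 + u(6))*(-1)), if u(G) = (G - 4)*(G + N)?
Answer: -9790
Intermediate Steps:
u(G) = (-4 + G)*(6 + G) (u(G) = (G - 4)*(G + 6) = (-4 + G)*(6 + G))
445*((-2 + u(6))*(-1)) = 445*((-2 + (-24 + 6² + 2*6))*(-1)) = 445*((-2 + (-24 + 36 + 12))*(-1)) = 445*((-2 + 24)*(-1)) = 445*(22*(-1)) = 445*(-22) = -9790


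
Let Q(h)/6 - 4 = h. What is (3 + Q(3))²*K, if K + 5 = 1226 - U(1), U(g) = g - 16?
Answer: 2502900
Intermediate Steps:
Q(h) = 24 + 6*h
U(g) = -16 + g
K = 1236 (K = -5 + (1226 - (-16 + 1)) = -5 + (1226 - 1*(-15)) = -5 + (1226 + 15) = -5 + 1241 = 1236)
(3 + Q(3))²*K = (3 + (24 + 6*3))²*1236 = (3 + (24 + 18))²*1236 = (3 + 42)²*1236 = 45²*1236 = 2025*1236 = 2502900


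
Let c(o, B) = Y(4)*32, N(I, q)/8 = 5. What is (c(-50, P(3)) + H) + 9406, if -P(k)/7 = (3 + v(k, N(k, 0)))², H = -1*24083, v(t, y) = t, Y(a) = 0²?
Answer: -14677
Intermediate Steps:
N(I, q) = 40 (N(I, q) = 8*5 = 40)
Y(a) = 0
H = -24083
P(k) = -7*(3 + k)²
c(o, B) = 0 (c(o, B) = 0*32 = 0)
(c(-50, P(3)) + H) + 9406 = (0 - 24083) + 9406 = -24083 + 9406 = -14677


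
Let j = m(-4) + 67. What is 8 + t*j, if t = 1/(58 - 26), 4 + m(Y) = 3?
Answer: 161/16 ≈ 10.063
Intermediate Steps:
m(Y) = -1 (m(Y) = -4 + 3 = -1)
t = 1/32 ≈ 0.031250
j = 66 (j = -1 + 67 = 66)
8 + t*j = 8 + (1/32)*66 = 8 + 33/16 = 161/16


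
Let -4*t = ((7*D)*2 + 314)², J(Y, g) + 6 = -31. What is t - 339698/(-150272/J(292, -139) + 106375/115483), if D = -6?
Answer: -10043841494671/754686837 ≈ -13309.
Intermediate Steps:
J(Y, g) = -37 (J(Y, g) = -6 - 31 = -37)
t = -13225 (t = -((7*(-6))*2 + 314)²/4 = -(-42*2 + 314)²/4 = -(-84 + 314)²/4 = -¼*230² = -¼*52900 = -13225)
t - 339698/(-150272/J(292, -139) + 106375/115483) = -13225 - 339698/(-150272/(-37) + 106375/115483) = -13225 - 339698/(-150272*(-1/37) + 106375*(1/115483)) = -13225 - 339698/(150272/37 + 4625/5021) = -13225 - 339698/754686837/185777 = -13225 - 339698*185777/754686837 = -13225 - 1*63108075346/754686837 = -13225 - 63108075346/754686837 = -10043841494671/754686837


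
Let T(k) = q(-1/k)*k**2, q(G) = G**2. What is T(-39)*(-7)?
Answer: -7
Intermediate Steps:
T(k) = 1 (T(k) = (-1/k)**2*k**2 = k**2/k**2 = 1)
T(-39)*(-7) = 1*(-7) = -7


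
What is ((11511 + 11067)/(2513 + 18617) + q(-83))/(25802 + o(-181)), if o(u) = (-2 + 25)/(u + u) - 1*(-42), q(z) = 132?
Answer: 508924578/98840910325 ≈ 0.0051489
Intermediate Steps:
o(u) = 42 + 23/(2*u) (o(u) = 23/((2*u)) + 42 = 23*(1/(2*u)) + 42 = 23/(2*u) + 42 = 42 + 23/(2*u))
((11511 + 11067)/(2513 + 18617) + q(-83))/(25802 + o(-181)) = ((11511 + 11067)/(2513 + 18617) + 132)/(25802 + (42 + (23/2)/(-181))) = (22578/21130 + 132)/(25802 + (42 + (23/2)*(-1/181))) = (22578*(1/21130) + 132)/(25802 + (42 - 23/362)) = (11289/10565 + 132)/(25802 + 15181/362) = 1405869/(10565*(9355505/362)) = (1405869/10565)*(362/9355505) = 508924578/98840910325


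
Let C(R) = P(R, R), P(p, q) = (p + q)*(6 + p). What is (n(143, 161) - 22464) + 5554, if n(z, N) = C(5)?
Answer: -16800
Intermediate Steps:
P(p, q) = (6 + p)*(p + q)
C(R) = 2*R² + 12*R (C(R) = R² + 6*R + 6*R + R*R = R² + 6*R + 6*R + R² = 2*R² + 12*R)
n(z, N) = 110 (n(z, N) = 2*5*(6 + 5) = 2*5*11 = 110)
(n(143, 161) - 22464) + 5554 = (110 - 22464) + 5554 = -22354 + 5554 = -16800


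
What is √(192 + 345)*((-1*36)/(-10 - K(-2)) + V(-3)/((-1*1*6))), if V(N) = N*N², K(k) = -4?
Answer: 21*√537/2 ≈ 243.32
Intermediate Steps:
V(N) = N³
√(192 + 345)*((-1*36)/(-10 - K(-2)) + V(-3)/((-1*1*6))) = √(192 + 345)*((-1*36)/(-10 - 1*(-4)) + (-3)³/((-1*1*6))) = √537*(-36/(-10 + 4) - 27/((-1*6))) = √537*(-36/(-6) - 27/(-6)) = √537*(-36*(-⅙) - 27*(-⅙)) = √537*(6 + 9/2) = √537*(21/2) = 21*√537/2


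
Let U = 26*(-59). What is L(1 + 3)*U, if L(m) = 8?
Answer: -12272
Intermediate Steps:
U = -1534
L(1 + 3)*U = 8*(-1534) = -12272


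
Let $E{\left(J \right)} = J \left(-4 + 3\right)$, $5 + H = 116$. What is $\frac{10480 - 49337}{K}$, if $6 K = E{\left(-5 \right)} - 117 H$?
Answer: $\frac{116571}{6491} \approx 17.959$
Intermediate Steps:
$H = 111$ ($H = -5 + 116 = 111$)
$E{\left(J \right)} = - J$ ($E{\left(J \right)} = J \left(-1\right) = - J$)
$K = - \frac{6491}{3}$ ($K = \frac{\left(-1\right) \left(-5\right) - 12987}{6} = \frac{5 - 12987}{6} = \frac{1}{6} \left(-12982\right) = - \frac{6491}{3} \approx -2163.7$)
$\frac{10480 - 49337}{K} = \frac{10480 - 49337}{- \frac{6491}{3}} = \left(-38857\right) \left(- \frac{3}{6491}\right) = \frac{116571}{6491}$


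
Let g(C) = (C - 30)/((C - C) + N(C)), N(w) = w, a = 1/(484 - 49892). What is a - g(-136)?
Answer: -1025233/839936 ≈ -1.2206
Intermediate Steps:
a = -1/49408 (a = 1/(-49408) = -1/49408 ≈ -2.0240e-5)
g(C) = (-30 + C)/C (g(C) = (C - 30)/((C - C) + C) = (-30 + C)/(0 + C) = (-30 + C)/C)
a - g(-136) = -1/49408 - (-30 - 136)/(-136) = -1/49408 - (-1)*(-166)/136 = -1/49408 - 1*83/68 = -1/49408 - 83/68 = -1025233/839936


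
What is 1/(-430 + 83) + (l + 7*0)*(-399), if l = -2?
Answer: 276905/347 ≈ 798.00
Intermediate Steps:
1/(-430 + 83) + (l + 7*0)*(-399) = 1/(-430 + 83) + (-2 + 7*0)*(-399) = 1/(-347) + (-2 + 0)*(-399) = -1/347 - 2*(-399) = -1/347 + 798 = 276905/347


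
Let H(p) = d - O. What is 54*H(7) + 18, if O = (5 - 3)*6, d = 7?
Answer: -252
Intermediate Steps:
O = 12 (O = 2*6 = 12)
H(p) = -5 (H(p) = 7 - 1*12 = 7 - 12 = -5)
54*H(7) + 18 = 54*(-5) + 18 = -270 + 18 = -252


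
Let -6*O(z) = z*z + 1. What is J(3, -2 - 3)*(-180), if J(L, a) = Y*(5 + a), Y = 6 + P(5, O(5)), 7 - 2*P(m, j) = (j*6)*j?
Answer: 0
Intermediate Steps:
O(z) = -1/6 - z**2/6 (O(z) = -(z*z + 1)/6 = -(z**2 + 1)/6 = -(1 + z**2)/6 = -1/6 - z**2/6)
P(m, j) = 7/2 - 3*j**2 (P(m, j) = 7/2 - j*6*j/2 = 7/2 - 6*j*j/2 = 7/2 - 3*j**2)
Y = -281/6 (Y = 6 + (7/2 - 3*(-1/6 - 1/6*5**2)**2) = 6 + (7/2 - 3*(-1/6 - 1/6*25)**2) = 6 + (7/2 - 3*(-1/6 - 25/6)**2) = 6 + (7/2 - 3*(-13/3)**2) = 6 + (7/2 - 3*169/9) = 6 + (7/2 - 169/3) = 6 - 317/6 = -281/6 ≈ -46.833)
J(L, a) = -1405/6 - 281*a/6 (J(L, a) = -281*(5 + a)/6 = -1405/6 - 281*a/6)
J(3, -2 - 3)*(-180) = (-1405/6 - 281*(-2 - 3)/6)*(-180) = (-1405/6 - 281/6*(-5))*(-180) = (-1405/6 + 1405/6)*(-180) = 0*(-180) = 0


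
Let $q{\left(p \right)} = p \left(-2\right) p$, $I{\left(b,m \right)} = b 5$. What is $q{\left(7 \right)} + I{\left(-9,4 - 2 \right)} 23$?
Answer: $-1133$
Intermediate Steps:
$I{\left(b,m \right)} = 5 b$
$q{\left(p \right)} = - 2 p^{2}$ ($q{\left(p \right)} = - 2 p p = - 2 p^{2}$)
$q{\left(7 \right)} + I{\left(-9,4 - 2 \right)} 23 = - 2 \cdot 7^{2} + 5 \left(-9\right) 23 = \left(-2\right) 49 - 1035 = -98 - 1035 = -1133$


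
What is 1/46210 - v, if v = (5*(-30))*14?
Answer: 97041001/46210 ≈ 2100.0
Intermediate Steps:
v = -2100 (v = -150*14 = -2100)
1/46210 - v = 1/46210 - 1*(-2100) = 1/46210 + 2100 = 97041001/46210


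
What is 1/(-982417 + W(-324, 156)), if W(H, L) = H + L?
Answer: -1/982585 ≈ -1.0177e-6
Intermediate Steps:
1/(-982417 + W(-324, 156)) = 1/(-982417 + (-324 + 156)) = 1/(-982417 - 168) = 1/(-982585) = -1/982585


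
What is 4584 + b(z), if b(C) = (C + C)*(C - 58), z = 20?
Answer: 3064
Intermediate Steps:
b(C) = 2*C*(-58 + C) (b(C) = (2*C)*(-58 + C) = 2*C*(-58 + C))
4584 + b(z) = 4584 + 2*20*(-58 + 20) = 4584 + 2*20*(-38) = 4584 - 1520 = 3064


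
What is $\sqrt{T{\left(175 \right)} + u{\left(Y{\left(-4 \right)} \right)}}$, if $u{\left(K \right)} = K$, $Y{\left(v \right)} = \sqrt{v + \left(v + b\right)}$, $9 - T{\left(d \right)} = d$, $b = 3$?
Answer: $\sqrt{-166 + i \sqrt{5}} \approx 0.08677 + 12.884 i$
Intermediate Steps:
$T{\left(d \right)} = 9 - d$
$Y{\left(v \right)} = \sqrt{3 + 2 v}$ ($Y{\left(v \right)} = \sqrt{v + \left(v + 3\right)} = \sqrt{v + \left(3 + v\right)} = \sqrt{3 + 2 v}$)
$\sqrt{T{\left(175 \right)} + u{\left(Y{\left(-4 \right)} \right)}} = \sqrt{\left(9 - 175\right) + \sqrt{3 + 2 \left(-4\right)}} = \sqrt{\left(9 - 175\right) + \sqrt{3 - 8}} = \sqrt{-166 + \sqrt{-5}} = \sqrt{-166 + i \sqrt{5}}$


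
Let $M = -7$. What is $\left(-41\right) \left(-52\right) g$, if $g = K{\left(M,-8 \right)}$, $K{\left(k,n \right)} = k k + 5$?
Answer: $115128$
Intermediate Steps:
$K{\left(k,n \right)} = 5 + k^{2}$ ($K{\left(k,n \right)} = k^{2} + 5 = 5 + k^{2}$)
$g = 54$ ($g = 5 + \left(-7\right)^{2} = 5 + 49 = 54$)
$\left(-41\right) \left(-52\right) g = \left(-41\right) \left(-52\right) 54 = 2132 \cdot 54 = 115128$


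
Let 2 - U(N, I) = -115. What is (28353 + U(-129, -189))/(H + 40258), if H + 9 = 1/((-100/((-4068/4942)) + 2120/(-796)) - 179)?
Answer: 34673946099/49019707775 ≈ 0.70735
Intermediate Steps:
H = -109814436/12179117 (H = -9 + 1/((-100/((-4068/4942)) + 2120/(-796)) - 179) = -9 + 1/((-100/((-4068*1/4942)) + 2120*(-1/796)) - 179) = -9 + 1/((-100/(-2034/2471) - 530/199) - 179) = -9 + 1/((-100*(-2471/2034) - 530/199) - 179) = -9 + 1/((123550/1017 - 530/199) - 179) = -9 + 1/(24047440/202383 - 179) = -9 + 1/(-12179117/202383) = -9 - 202383/12179117 = -109814436/12179117 ≈ -9.0166)
U(N, I) = 117 (U(N, I) = 2 - 1*(-115) = 2 + 115 = 117)
(28353 + U(-129, -189))/(H + 40258) = (28353 + 117)/(-109814436/12179117 + 40258) = 28470/(490197077750/12179117) = 28470*(12179117/490197077750) = 34673946099/49019707775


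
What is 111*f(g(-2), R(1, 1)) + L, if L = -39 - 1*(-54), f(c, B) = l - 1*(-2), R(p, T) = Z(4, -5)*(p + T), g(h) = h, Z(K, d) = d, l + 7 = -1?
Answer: -651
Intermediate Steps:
l = -8 (l = -7 - 1 = -8)
R(p, T) = -5*T - 5*p (R(p, T) = -5*(p + T) = -5*(T + p) = -5*T - 5*p)
f(c, B) = -6 (f(c, B) = -8 - 1*(-2) = -8 + 2 = -6)
L = 15 (L = -39 + 54 = 15)
111*f(g(-2), R(1, 1)) + L = 111*(-6) + 15 = -666 + 15 = -651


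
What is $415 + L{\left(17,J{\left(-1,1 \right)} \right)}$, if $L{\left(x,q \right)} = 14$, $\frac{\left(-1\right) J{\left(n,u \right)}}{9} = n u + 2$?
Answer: $429$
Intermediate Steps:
$J{\left(n,u \right)} = -18 - 9 n u$ ($J{\left(n,u \right)} = - 9 \left(n u + 2\right) = - 9 \left(2 + n u\right) = -18 - 9 n u$)
$415 + L{\left(17,J{\left(-1,1 \right)} \right)} = 415 + 14 = 429$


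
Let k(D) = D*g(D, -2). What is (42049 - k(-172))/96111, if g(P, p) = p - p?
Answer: 42049/96111 ≈ 0.43750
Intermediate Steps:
g(P, p) = 0
k(D) = 0 (k(D) = D*0 = 0)
(42049 - k(-172))/96111 = (42049 - 1*0)/96111 = (42049 + 0)*(1/96111) = 42049*(1/96111) = 42049/96111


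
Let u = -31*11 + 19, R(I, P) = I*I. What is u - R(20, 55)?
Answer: -722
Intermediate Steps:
R(I, P) = I**2
u = -322 (u = -341 + 19 = -322)
u - R(20, 55) = -322 - 1*20**2 = -322 - 1*400 = -322 - 400 = -722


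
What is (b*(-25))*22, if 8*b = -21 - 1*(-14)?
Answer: 1925/4 ≈ 481.25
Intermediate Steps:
b = -7/8 (b = (-21 - 1*(-14))/8 = (-21 + 14)/8 = (1/8)*(-7) = -7/8 ≈ -0.87500)
(b*(-25))*22 = -7/8*(-25)*22 = (175/8)*22 = 1925/4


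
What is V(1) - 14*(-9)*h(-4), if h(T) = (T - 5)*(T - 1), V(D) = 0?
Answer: 5670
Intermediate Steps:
h(T) = (-1 + T)*(-5 + T) (h(T) = (-5 + T)*(-1 + T) = (-1 + T)*(-5 + T))
V(1) - 14*(-9)*h(-4) = 0 - 14*(-9)*(5 + (-4)² - 6*(-4)) = 0 - 14*(-3*3)*(5 + 16 + 24) = 0 - (-126)*45 = 0 - 14*(-405) = 0 + 5670 = 5670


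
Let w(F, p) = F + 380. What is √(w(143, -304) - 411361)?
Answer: I*√410838 ≈ 640.97*I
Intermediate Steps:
w(F, p) = 380 + F
√(w(143, -304) - 411361) = √((380 + 143) - 411361) = √(523 - 411361) = √(-410838) = I*√410838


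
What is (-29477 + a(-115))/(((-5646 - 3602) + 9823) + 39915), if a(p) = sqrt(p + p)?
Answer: -29477/40490 + I*sqrt(230)/40490 ≈ -0.72801 + 0.00037456*I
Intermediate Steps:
a(p) = sqrt(2)*sqrt(p) (a(p) = sqrt(2*p) = sqrt(2)*sqrt(p))
(-29477 + a(-115))/(((-5646 - 3602) + 9823) + 39915) = (-29477 + sqrt(2)*sqrt(-115))/(((-5646 - 3602) + 9823) + 39915) = (-29477 + sqrt(2)*(I*sqrt(115)))/((-9248 + 9823) + 39915) = (-29477 + I*sqrt(230))/(575 + 39915) = (-29477 + I*sqrt(230))/40490 = (-29477 + I*sqrt(230))*(1/40490) = -29477/40490 + I*sqrt(230)/40490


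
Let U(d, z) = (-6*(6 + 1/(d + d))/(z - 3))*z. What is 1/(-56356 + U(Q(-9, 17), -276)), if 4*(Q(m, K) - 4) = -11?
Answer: -155/8741068 ≈ -1.7732e-5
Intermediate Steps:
Q(m, K) = 5/4 (Q(m, K) = 4 + (¼)*(-11) = 4 - 11/4 = 5/4)
U(d, z) = -6*z*(6 + 1/(2*d))/(-3 + z) (U(d, z) = (-6*(6 + 1/(2*d))/(-3 + z))*z = -6*z*(6 + 1/(2*d))/(-3 + z))
1/(-56356 + U(Q(-9, 17), -276)) = 1/(-56356 - 3*(-276)*(1 + 12*(5/4))/(5/4*(-3 - 276))) = 1/(-56356 - 3*(-276)*⅘*(1 + 15)/(-279)) = 1/(-56356 - 3*(-276)*⅘*(-1/279)*16) = 1/(-56356 - 5888/155) = 1/(-8741068/155) = -155/8741068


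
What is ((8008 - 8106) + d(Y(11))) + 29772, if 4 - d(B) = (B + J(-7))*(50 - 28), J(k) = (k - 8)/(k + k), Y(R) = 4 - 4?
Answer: 207581/7 ≈ 29654.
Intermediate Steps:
Y(R) = 0
J(k) = (-8 + k)/(2*k) (J(k) = (-8 + k)/((2*k)) = (-8 + k)*(1/(2*k)) = (-8 + k)/(2*k))
d(B) = -137/7 - 22*B (d(B) = 4 - (B + (½)*(-8 - 7)/(-7))*(50 - 28) = 4 - (B + (½)*(-⅐)*(-15))*22 = 4 - (B + 15/14)*22 = 4 - (15/14 + B)*22 = 4 - (165/7 + 22*B) = 4 + (-165/7 - 22*B) = -137/7 - 22*B)
((8008 - 8106) + d(Y(11))) + 29772 = ((8008 - 8106) + (-137/7 - 22*0)) + 29772 = (-98 + (-137/7 + 0)) + 29772 = (-98 - 137/7) + 29772 = -823/7 + 29772 = 207581/7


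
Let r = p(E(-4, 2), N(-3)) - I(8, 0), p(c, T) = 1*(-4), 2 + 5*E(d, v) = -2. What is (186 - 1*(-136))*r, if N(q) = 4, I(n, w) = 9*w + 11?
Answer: -4830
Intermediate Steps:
E(d, v) = -⅘ (E(d, v) = -⅖ + (⅕)*(-2) = -⅖ - ⅖ = -⅘)
I(n, w) = 11 + 9*w
p(c, T) = -4
r = -15 (r = -4 - (11 + 9*0) = -4 - (11 + 0) = -4 - 1*11 = -4 - 11 = -15)
(186 - 1*(-136))*r = (186 - 1*(-136))*(-15) = (186 + 136)*(-15) = 322*(-15) = -4830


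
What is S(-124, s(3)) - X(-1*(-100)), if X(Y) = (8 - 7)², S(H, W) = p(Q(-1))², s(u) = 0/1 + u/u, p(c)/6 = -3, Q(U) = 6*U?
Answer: 323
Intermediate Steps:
p(c) = -18 (p(c) = 6*(-3) = -18)
s(u) = 1 (s(u) = 0*1 + 1 = 0 + 1 = 1)
S(H, W) = 324 (S(H, W) = (-18)² = 324)
X(Y) = 1 (X(Y) = 1² = 1)
S(-124, s(3)) - X(-1*(-100)) = 324 - 1*1 = 324 - 1 = 323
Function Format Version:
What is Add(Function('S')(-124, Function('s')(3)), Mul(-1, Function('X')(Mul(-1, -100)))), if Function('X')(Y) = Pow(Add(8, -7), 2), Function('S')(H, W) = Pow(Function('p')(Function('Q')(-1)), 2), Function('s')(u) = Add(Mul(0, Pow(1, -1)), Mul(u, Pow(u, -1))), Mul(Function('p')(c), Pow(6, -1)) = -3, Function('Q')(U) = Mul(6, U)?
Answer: 323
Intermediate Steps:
Function('p')(c) = -18 (Function('p')(c) = Mul(6, -3) = -18)
Function('s')(u) = 1 (Function('s')(u) = Add(Mul(0, 1), 1) = Add(0, 1) = 1)
Function('S')(H, W) = 324 (Function('S')(H, W) = Pow(-18, 2) = 324)
Function('X')(Y) = 1 (Function('X')(Y) = Pow(1, 2) = 1)
Add(Function('S')(-124, Function('s')(3)), Mul(-1, Function('X')(Mul(-1, -100)))) = Add(324, Mul(-1, 1)) = Add(324, -1) = 323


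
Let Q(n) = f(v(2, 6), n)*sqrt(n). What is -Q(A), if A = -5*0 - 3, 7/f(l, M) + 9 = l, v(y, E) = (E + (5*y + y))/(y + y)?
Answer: 14*I*sqrt(3)/9 ≈ 2.6943*I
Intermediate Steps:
v(y, E) = (E + 6*y)/(2*y) (v(y, E) = (E + 6*y)/((2*y)) = (E + 6*y)*(1/(2*y)) = (E + 6*y)/(2*y))
f(l, M) = 7/(-9 + l)
A = -3 (A = 0 - 3 = -3)
Q(n) = -14*sqrt(n)/9 (Q(n) = (7/(-9 + (3 + (1/2)*6/2)))*sqrt(n) = (7/(-9 + (3 + (1/2)*6*(1/2))))*sqrt(n) = (7/(-9 + (3 + 3/2)))*sqrt(n) = (7/(-9 + 9/2))*sqrt(n) = (7/(-9/2))*sqrt(n) = (7*(-2/9))*sqrt(n) = -14*sqrt(n)/9)
-Q(A) = -(-14)*sqrt(-3)/9 = -(-14)*I*sqrt(3)/9 = 14*I*sqrt(3)/9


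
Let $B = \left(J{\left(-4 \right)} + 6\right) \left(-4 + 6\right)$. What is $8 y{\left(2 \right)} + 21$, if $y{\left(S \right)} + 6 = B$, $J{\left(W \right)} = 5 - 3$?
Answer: $101$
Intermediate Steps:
$J{\left(W \right)} = 2$ ($J{\left(W \right)} = 5 - 3 = 2$)
$B = 16$ ($B = \left(2 + 6\right) \left(-4 + 6\right) = 8 \cdot 2 = 16$)
$y{\left(S \right)} = 10$ ($y{\left(S \right)} = -6 + 16 = 10$)
$8 y{\left(2 \right)} + 21 = 8 \cdot 10 + 21 = 80 + 21 = 101$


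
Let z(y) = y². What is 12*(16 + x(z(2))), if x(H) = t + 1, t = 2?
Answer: 228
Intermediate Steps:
x(H) = 3 (x(H) = 2 + 1 = 3)
12*(16 + x(z(2))) = 12*(16 + 3) = 12*19 = 228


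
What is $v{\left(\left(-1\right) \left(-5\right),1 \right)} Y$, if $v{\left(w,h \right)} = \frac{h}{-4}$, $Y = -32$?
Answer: $8$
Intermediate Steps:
$v{\left(w,h \right)} = - \frac{h}{4}$ ($v{\left(w,h \right)} = h \left(- \frac{1}{4}\right) = - \frac{h}{4}$)
$v{\left(\left(-1\right) \left(-5\right),1 \right)} Y = \left(- \frac{1}{4}\right) 1 \left(-32\right) = \left(- \frac{1}{4}\right) \left(-32\right) = 8$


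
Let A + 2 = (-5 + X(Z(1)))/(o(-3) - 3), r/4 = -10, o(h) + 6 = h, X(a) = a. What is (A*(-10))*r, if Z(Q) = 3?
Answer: -2200/3 ≈ -733.33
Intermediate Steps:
o(h) = -6 + h
r = -40 (r = 4*(-10) = -40)
A = -11/6 (A = -2 + (-5 + 3)/((-6 - 3) - 3) = -2 - 2/(-9 - 3) = -2 - 2/(-12) = -2 - 2*(-1/12) = -2 + ⅙ = -11/6 ≈ -1.8333)
(A*(-10))*r = -11/6*(-10)*(-40) = (55/3)*(-40) = -2200/3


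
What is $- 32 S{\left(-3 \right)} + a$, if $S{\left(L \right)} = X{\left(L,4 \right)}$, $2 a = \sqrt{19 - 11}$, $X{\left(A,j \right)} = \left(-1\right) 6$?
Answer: $192 + \sqrt{2} \approx 193.41$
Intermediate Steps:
$X{\left(A,j \right)} = -6$
$a = \sqrt{2}$ ($a = \frac{\sqrt{19 - 11}}{2} = \frac{\sqrt{8}}{2} = \frac{2 \sqrt{2}}{2} = \sqrt{2} \approx 1.4142$)
$S{\left(L \right)} = -6$
$- 32 S{\left(-3 \right)} + a = \left(-32\right) \left(-6\right) + \sqrt{2} = 192 + \sqrt{2}$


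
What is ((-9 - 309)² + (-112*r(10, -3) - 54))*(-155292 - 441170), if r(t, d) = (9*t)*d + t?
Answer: -77653387780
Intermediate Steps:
r(t, d) = t + 9*d*t (r(t, d) = 9*d*t + t = t + 9*d*t)
((-9 - 309)² + (-112*r(10, -3) - 54))*(-155292 - 441170) = ((-9 - 309)² + (-1120*(1 + 9*(-3)) - 54))*(-155292 - 441170) = ((-318)² + (-1120*(1 - 27) - 54))*(-596462) = (101124 + (-1120*(-26) - 54))*(-596462) = (101124 + (-112*(-260) - 54))*(-596462) = (101124 + (29120 - 54))*(-596462) = (101124 + 29066)*(-596462) = 130190*(-596462) = -77653387780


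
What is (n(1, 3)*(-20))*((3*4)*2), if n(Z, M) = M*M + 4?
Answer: -6240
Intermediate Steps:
n(Z, M) = 4 + M**2 (n(Z, M) = M**2 + 4 = 4 + M**2)
(n(1, 3)*(-20))*((3*4)*2) = ((4 + 3**2)*(-20))*((3*4)*2) = ((4 + 9)*(-20))*(12*2) = (13*(-20))*24 = -260*24 = -6240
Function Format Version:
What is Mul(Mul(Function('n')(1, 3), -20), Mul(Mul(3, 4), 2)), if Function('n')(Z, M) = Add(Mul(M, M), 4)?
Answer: -6240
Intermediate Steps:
Function('n')(Z, M) = Add(4, Pow(M, 2)) (Function('n')(Z, M) = Add(Pow(M, 2), 4) = Add(4, Pow(M, 2)))
Mul(Mul(Function('n')(1, 3), -20), Mul(Mul(3, 4), 2)) = Mul(Mul(Add(4, Pow(3, 2)), -20), Mul(Mul(3, 4), 2)) = Mul(Mul(Add(4, 9), -20), Mul(12, 2)) = Mul(Mul(13, -20), 24) = Mul(-260, 24) = -6240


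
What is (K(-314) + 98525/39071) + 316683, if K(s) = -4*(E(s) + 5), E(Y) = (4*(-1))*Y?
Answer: 12176145894/39071 ≈ 3.1164e+5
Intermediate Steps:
E(Y) = -4*Y
K(s) = -20 + 16*s (K(s) = -4*(-4*s + 5) = -4*(5 - 4*s) = -20 + 16*s)
(K(-314) + 98525/39071) + 316683 = ((-20 + 16*(-314)) + 98525/39071) + 316683 = ((-20 - 5024) + 98525*(1/39071)) + 316683 = (-5044 + 98525/39071) + 316683 = -196975599/39071 + 316683 = 12176145894/39071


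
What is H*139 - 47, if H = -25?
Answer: -3522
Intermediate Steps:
H*139 - 47 = -25*139 - 47 = -3475 - 47 = -3522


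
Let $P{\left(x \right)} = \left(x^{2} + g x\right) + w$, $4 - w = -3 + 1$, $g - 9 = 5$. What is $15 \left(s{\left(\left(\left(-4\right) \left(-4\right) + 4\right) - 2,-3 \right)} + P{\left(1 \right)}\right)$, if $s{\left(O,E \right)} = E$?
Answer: $270$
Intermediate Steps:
$g = 14$ ($g = 9 + 5 = 14$)
$w = 6$ ($w = 4 - \left(-3 + 1\right) = 4 - -2 = 4 + 2 = 6$)
$P{\left(x \right)} = 6 + x^{2} + 14 x$ ($P{\left(x \right)} = \left(x^{2} + 14 x\right) + 6 = 6 + x^{2} + 14 x$)
$15 \left(s{\left(\left(\left(-4\right) \left(-4\right) + 4\right) - 2,-3 \right)} + P{\left(1 \right)}\right) = 15 \left(-3 + \left(6 + 1^{2} + 14 \cdot 1\right)\right) = 15 \left(-3 + \left(6 + 1 + 14\right)\right) = 15 \left(-3 + 21\right) = 15 \cdot 18 = 270$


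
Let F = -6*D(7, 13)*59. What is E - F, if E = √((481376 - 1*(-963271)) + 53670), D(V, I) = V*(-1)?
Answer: -2478 + √1498317 ≈ -1253.9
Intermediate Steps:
D(V, I) = -V
E = √1498317 (E = √((481376 + 963271) + 53670) = √(1444647 + 53670) = √1498317 ≈ 1224.1)
F = 2478 (F = -(-6)*7*59 = -6*(-7)*59 = 42*59 = 2478)
E - F = √1498317 - 1*2478 = √1498317 - 2478 = -2478 + √1498317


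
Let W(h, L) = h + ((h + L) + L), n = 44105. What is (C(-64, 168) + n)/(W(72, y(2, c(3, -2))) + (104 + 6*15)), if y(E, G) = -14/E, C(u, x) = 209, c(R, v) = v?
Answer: 22157/162 ≈ 136.77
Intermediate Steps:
W(h, L) = 2*L + 2*h (W(h, L) = h + ((L + h) + L) = h + (h + 2*L) = 2*L + 2*h)
(C(-64, 168) + n)/(W(72, y(2, c(3, -2))) + (104 + 6*15)) = (209 + 44105)/((2*(-14/2) + 2*72) + (104 + 6*15)) = 44314/((2*(-14*½) + 144) + (104 + 90)) = 44314/((2*(-7) + 144) + 194) = 44314/((-14 + 144) + 194) = 44314/(130 + 194) = 44314/324 = 44314*(1/324) = 22157/162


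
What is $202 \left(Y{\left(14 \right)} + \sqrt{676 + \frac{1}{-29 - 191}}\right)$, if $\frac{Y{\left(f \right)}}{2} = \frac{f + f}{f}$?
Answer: $808 + \frac{101 \sqrt{8179545}}{55} \approx 6060.0$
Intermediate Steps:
$Y{\left(f \right)} = 4$ ($Y{\left(f \right)} = 2 \frac{f + f}{f} = 2 \frac{2 f}{f} = 2 \cdot 2 = 4$)
$202 \left(Y{\left(14 \right)} + \sqrt{676 + \frac{1}{-29 - 191}}\right) = 202 \left(4 + \sqrt{676 + \frac{1}{-29 - 191}}\right) = 202 \left(4 + \sqrt{676 + \frac{1}{-220}}\right) = 202 \left(4 + \sqrt{676 - \frac{1}{220}}\right) = 202 \left(4 + \sqrt{\frac{148719}{220}}\right) = 202 \left(4 + \frac{\sqrt{8179545}}{110}\right) = 808 + \frac{101 \sqrt{8179545}}{55}$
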